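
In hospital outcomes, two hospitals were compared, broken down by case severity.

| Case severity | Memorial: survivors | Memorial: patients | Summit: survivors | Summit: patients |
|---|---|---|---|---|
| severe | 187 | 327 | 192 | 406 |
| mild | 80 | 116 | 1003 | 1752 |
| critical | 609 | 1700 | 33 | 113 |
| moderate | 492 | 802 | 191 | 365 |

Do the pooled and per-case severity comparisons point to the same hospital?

Severe: Memorial 187/327 = 57.2%, Summit 192/406 = 47.3% → Memorial
Mild: Memorial 80/116 = 69.0%, Summit 1003/1752 = 57.2% → Memorial
Critical: Memorial 609/1700 = 35.8%, Summit 33/113 = 29.2% → Memorial
Moderate: Memorial 492/802 = 61.3%, Summit 191/365 = 52.3% → Memorial
Overall: Memorial 1368/2945 = 46.5%, Summit 1419/2636 = 53.8% → Summit
Memorial wins each case group but Summit wins overall — the comparison reverses. Memorial's patients skew toward critical, which has a lower base rate.

No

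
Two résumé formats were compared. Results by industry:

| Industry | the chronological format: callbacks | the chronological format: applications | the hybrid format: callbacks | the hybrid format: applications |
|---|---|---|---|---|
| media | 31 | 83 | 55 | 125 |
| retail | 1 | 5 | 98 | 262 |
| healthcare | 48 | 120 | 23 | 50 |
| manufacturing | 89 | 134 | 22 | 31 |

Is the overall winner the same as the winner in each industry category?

Media: the chronological format 31/83 = 37.3%, the hybrid format 55/125 = 44.0% → the hybrid format
Retail: the chronological format 1/5 = 20.0%, the hybrid format 98/262 = 37.4% → the hybrid format
Healthcare: the chronological format 48/120 = 40.0%, the hybrid format 23/50 = 46.0% → the hybrid format
Manufacturing: the chronological format 89/134 = 66.4%, the hybrid format 22/31 = 71.0% → the hybrid format
Overall: the chronological format 169/342 = 49.4%, the hybrid format 198/468 = 42.3% → the chronological format
The hybrid format wins each industry group but the chronological format wins overall — the comparison reverses. The hybrid format's applications skew toward retail, which has a lower base rate.

No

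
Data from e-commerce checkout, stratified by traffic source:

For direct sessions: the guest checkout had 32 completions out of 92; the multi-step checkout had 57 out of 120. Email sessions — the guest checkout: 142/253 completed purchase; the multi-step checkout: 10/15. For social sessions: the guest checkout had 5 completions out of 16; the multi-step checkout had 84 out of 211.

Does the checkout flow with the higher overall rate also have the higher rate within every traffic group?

Direct: the guest checkout 32/92 = 34.8%, the multi-step checkout 57/120 = 47.5% → the multi-step checkout
Email: the guest checkout 142/253 = 56.1%, the multi-step checkout 10/15 = 66.7% → the multi-step checkout
Social: the guest checkout 5/16 = 31.2%, the multi-step checkout 84/211 = 39.8% → the multi-step checkout
Overall: the guest checkout 179/361 = 49.6%, the multi-step checkout 151/346 = 43.6% → the guest checkout
The multi-step checkout wins each traffic group but the guest checkout wins overall — the comparison reverses. The multi-step checkout's sessions skew toward social, which has a lower base rate.

No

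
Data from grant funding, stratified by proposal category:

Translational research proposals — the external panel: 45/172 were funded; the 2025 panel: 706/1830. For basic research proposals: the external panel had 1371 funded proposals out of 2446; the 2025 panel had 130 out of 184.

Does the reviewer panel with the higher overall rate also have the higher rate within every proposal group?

Translational research: the external panel 45/172 = 26.2%, the 2025 panel 706/1830 = 38.6% → the 2025 panel
Basic research: the external panel 1371/2446 = 56.1%, the 2025 panel 130/184 = 70.7% → the 2025 panel
Overall: the external panel 1416/2618 = 54.1%, the 2025 panel 836/2014 = 41.5% → the external panel
The 2025 panel wins each proposal group but the external panel wins overall — the comparison reverses. The 2025 panel's proposals skew toward translational research, which has a lower base rate.

No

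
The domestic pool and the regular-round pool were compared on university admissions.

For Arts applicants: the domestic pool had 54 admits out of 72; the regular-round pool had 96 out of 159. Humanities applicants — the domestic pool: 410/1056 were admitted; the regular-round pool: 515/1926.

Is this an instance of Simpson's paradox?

Arts: the domestic pool 54/72 = 75.0%, the regular-round pool 96/159 = 60.4% → the domestic pool
Humanities: the domestic pool 410/1056 = 38.8%, the regular-round pool 515/1926 = 26.7% → the domestic pool
Overall: the domestic pool 464/1128 = 41.1%, the regular-round pool 611/2085 = 29.3% → the domestic pool
The domestic pool wins overall and in every department group — no reversal.

No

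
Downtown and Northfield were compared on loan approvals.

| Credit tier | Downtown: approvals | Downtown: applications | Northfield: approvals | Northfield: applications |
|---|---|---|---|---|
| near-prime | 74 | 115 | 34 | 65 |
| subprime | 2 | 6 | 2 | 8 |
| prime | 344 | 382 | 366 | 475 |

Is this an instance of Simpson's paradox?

No

Near-prime: Downtown 74/115 = 64.3%, Northfield 34/65 = 52.3% → Downtown
Subprime: Downtown 2/6 = 33.3%, Northfield 2/8 = 25.0% → Downtown
Prime: Downtown 344/382 = 90.1%, Northfield 366/475 = 77.1% → Downtown
Overall: Downtown 420/503 = 83.5%, Northfield 402/548 = 73.4% → Downtown
Downtown wins overall and in every credit group — no reversal.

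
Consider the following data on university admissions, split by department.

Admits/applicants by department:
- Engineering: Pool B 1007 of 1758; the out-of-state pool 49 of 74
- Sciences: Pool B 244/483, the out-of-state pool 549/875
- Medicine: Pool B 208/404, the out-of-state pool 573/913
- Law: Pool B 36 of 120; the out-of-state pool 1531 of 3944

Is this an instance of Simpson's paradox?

Engineering: Pool B 1007/1758 = 57.3%, the out-of-state pool 49/74 = 66.2% → the out-of-state pool
Sciences: Pool B 244/483 = 50.5%, the out-of-state pool 549/875 = 62.7% → the out-of-state pool
Medicine: Pool B 208/404 = 51.5%, the out-of-state pool 573/913 = 62.8% → the out-of-state pool
Law: Pool B 36/120 = 30.0%, the out-of-state pool 1531/3944 = 38.8% → the out-of-state pool
Overall: Pool B 1495/2765 = 54.1%, the out-of-state pool 2702/5806 = 46.5% → Pool B
The out-of-state pool wins each department group but Pool B wins overall — the comparison reverses. The out-of-state pool's applicants skew toward Law, which has a lower base rate.

Yes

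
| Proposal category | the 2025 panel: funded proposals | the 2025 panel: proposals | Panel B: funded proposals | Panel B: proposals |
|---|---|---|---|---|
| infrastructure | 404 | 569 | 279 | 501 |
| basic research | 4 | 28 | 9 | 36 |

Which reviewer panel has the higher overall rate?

the 2025 panel

Infrastructure: the 2025 panel 404/569 = 71.0%, Panel B 279/501 = 55.7% → the 2025 panel
Basic research: the 2025 panel 4/28 = 14.3%, Panel B 9/36 = 25.0% → Panel B
Overall: the 2025 panel 408/597 = 68.3%, Panel B 288/537 = 53.6% → the 2025 panel
(Neither sweeps every proposal group, but the 2025 panel has the higher pooled rate.)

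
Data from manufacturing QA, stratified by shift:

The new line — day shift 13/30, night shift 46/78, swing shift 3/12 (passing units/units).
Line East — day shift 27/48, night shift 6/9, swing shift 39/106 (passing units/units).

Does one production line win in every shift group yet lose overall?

Day shift: the new line 13/30 = 43.3%, Line East 27/48 = 56.2% → Line East
Night shift: the new line 46/78 = 59.0%, Line East 6/9 = 66.7% → Line East
Swing shift: the new line 3/12 = 25.0%, Line East 39/106 = 36.8% → Line East
Overall: the new line 62/120 = 51.7%, Line East 72/163 = 44.2% → the new line
Line East wins each shift group but the new line wins overall — the comparison reverses. Line East's units skew toward swing shift, which has a lower base rate.

Yes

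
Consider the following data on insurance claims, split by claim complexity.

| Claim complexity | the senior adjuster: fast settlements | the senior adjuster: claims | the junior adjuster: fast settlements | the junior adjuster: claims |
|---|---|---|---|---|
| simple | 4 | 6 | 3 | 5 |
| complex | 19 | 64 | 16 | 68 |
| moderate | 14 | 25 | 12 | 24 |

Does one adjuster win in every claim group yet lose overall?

Simple: the senior adjuster 4/6 = 66.7%, the junior adjuster 3/5 = 60.0% → the senior adjuster
Complex: the senior adjuster 19/64 = 29.7%, the junior adjuster 16/68 = 23.5% → the senior adjuster
Moderate: the senior adjuster 14/25 = 56.0%, the junior adjuster 12/24 = 50.0% → the senior adjuster
Overall: the senior adjuster 37/95 = 38.9%, the junior adjuster 31/97 = 32.0% → the senior adjuster
The senior adjuster wins overall and in every claim group — no reversal.

No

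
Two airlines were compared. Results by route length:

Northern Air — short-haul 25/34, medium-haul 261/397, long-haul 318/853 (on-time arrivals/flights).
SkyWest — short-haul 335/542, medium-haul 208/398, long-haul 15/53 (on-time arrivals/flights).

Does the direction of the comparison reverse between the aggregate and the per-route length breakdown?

Yes

Short-haul: Northern Air 25/34 = 73.5%, SkyWest 335/542 = 61.8% → Northern Air
Medium-haul: Northern Air 261/397 = 65.7%, SkyWest 208/398 = 52.3% → Northern Air
Long-haul: Northern Air 318/853 = 37.3%, SkyWest 15/53 = 28.3% → Northern Air
Overall: Northern Air 604/1284 = 47.0%, SkyWest 558/993 = 56.2% → SkyWest
Northern Air wins each route group but SkyWest wins overall — the comparison reverses. Northern Air's flights skew toward long-haul, which has a lower base rate.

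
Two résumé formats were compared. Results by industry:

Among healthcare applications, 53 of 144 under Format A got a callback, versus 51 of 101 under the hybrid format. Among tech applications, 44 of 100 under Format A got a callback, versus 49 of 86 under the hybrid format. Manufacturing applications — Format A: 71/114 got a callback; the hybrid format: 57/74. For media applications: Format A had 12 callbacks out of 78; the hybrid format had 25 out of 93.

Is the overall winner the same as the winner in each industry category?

Yes

Healthcare: Format A 53/144 = 36.8%, the hybrid format 51/101 = 50.5% → the hybrid format
Tech: Format A 44/100 = 44.0%, the hybrid format 49/86 = 57.0% → the hybrid format
Manufacturing: Format A 71/114 = 62.3%, the hybrid format 57/74 = 77.0% → the hybrid format
Media: Format A 12/78 = 15.4%, the hybrid format 25/93 = 26.9% → the hybrid format
Overall: Format A 180/436 = 41.3%, the hybrid format 182/354 = 51.4% → the hybrid format
The hybrid format wins overall and in every industry group — no reversal.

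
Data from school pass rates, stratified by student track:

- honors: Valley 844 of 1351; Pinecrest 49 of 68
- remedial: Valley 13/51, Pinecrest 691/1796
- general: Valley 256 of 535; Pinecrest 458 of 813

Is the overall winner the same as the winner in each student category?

No

Honors: Valley 844/1351 = 62.5%, Pinecrest 49/68 = 72.1% → Pinecrest
Remedial: Valley 13/51 = 25.5%, Pinecrest 691/1796 = 38.5% → Pinecrest
General: Valley 256/535 = 47.9%, Pinecrest 458/813 = 56.3% → Pinecrest
Overall: Valley 1113/1937 = 57.5%, Pinecrest 1198/2677 = 44.8% → Valley
Pinecrest wins each student group but Valley wins overall — the comparison reverses. Pinecrest's students skew toward remedial, which has a lower base rate.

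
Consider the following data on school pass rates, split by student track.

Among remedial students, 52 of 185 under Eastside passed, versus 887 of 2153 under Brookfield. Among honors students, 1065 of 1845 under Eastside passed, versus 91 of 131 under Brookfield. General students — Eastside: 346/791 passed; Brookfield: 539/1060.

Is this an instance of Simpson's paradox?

Yes

Remedial: Eastside 52/185 = 28.1%, Brookfield 887/2153 = 41.2% → Brookfield
Honors: Eastside 1065/1845 = 57.7%, Brookfield 91/131 = 69.5% → Brookfield
General: Eastside 346/791 = 43.7%, Brookfield 539/1060 = 50.8% → Brookfield
Overall: Eastside 1463/2821 = 51.9%, Brookfield 1517/3344 = 45.4% → Eastside
Brookfield wins each student group but Eastside wins overall — the comparison reverses. Brookfield's students skew toward remedial, which has a lower base rate.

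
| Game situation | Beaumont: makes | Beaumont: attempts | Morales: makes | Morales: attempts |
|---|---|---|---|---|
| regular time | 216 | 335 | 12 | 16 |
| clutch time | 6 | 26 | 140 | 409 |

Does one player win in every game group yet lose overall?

Yes

Regular time: Beaumont 216/335 = 64.5%, Morales 12/16 = 75.0% → Morales
Clutch time: Beaumont 6/26 = 23.1%, Morales 140/409 = 34.2% → Morales
Overall: Beaumont 222/361 = 61.5%, Morales 152/425 = 35.8% → Beaumont
Morales wins each game group but Beaumont wins overall — the comparison reverses. Morales's attempts skew toward clutch time, which has a lower base rate.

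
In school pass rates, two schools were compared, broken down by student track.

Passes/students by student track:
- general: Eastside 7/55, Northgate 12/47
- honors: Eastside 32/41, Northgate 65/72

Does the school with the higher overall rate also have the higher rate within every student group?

General: Eastside 7/55 = 12.7%, Northgate 12/47 = 25.5% → Northgate
Honors: Eastside 32/41 = 78.0%, Northgate 65/72 = 90.3% → Northgate
Overall: Eastside 39/96 = 40.6%, Northgate 77/119 = 64.7% → Northgate
Northgate wins overall and in every student group — no reversal.

Yes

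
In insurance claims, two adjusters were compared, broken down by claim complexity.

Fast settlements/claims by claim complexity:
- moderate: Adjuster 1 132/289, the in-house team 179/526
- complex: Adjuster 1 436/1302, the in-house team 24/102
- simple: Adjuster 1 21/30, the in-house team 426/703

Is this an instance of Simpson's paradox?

Moderate: Adjuster 1 132/289 = 45.7%, the in-house team 179/526 = 34.0% → Adjuster 1
Complex: Adjuster 1 436/1302 = 33.5%, the in-house team 24/102 = 23.5% → Adjuster 1
Simple: Adjuster 1 21/30 = 70.0%, the in-house team 426/703 = 60.6% → Adjuster 1
Overall: Adjuster 1 589/1621 = 36.3%, the in-house team 629/1331 = 47.3% → the in-house team
Adjuster 1 wins each claim group but the in-house team wins overall — the comparison reverses. Adjuster 1's claims skew toward complex, which has a lower base rate.

Yes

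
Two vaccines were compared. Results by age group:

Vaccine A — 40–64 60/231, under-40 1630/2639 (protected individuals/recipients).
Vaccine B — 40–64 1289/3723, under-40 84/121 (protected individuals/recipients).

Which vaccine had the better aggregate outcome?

40–64: Vaccine A 60/231 = 26.0%, Vaccine B 1289/3723 = 34.6% → Vaccine B
Under-40: Vaccine A 1630/2639 = 61.8%, Vaccine B 84/121 = 69.4% → Vaccine B
Overall: Vaccine A 1690/2870 = 58.9%, Vaccine B 1373/3844 = 35.7% → Vaccine A
(Vaccine B wins every age group but Vaccine A wins overall — Vaccine B's recipients skew toward the low-rate 40–64 group.)

Vaccine A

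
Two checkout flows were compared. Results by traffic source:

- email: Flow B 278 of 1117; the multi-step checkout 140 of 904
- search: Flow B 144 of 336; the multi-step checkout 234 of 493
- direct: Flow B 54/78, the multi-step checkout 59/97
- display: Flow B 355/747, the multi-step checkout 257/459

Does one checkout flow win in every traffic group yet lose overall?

No

Email: Flow B 278/1117 = 24.9%, the multi-step checkout 140/904 = 15.5% → Flow B
Search: Flow B 144/336 = 42.9%, the multi-step checkout 234/493 = 47.5% → the multi-step checkout
Direct: Flow B 54/78 = 69.2%, the multi-step checkout 59/97 = 60.8% → Flow B
Display: Flow B 355/747 = 47.5%, the multi-step checkout 257/459 = 56.0% → the multi-step checkout
Overall: Flow B 831/2278 = 36.5%, the multi-step checkout 690/1953 = 35.3% → Flow B
Neither sweeps: Flow B wins 2 of 4 groups, the multi-step checkout wins 2. Flow B wins overall but not every group — no Simpson reversal.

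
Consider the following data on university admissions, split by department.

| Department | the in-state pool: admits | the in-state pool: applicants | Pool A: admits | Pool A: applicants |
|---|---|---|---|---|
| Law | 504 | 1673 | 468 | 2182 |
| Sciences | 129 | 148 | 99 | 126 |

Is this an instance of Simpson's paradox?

Law: the in-state pool 504/1673 = 30.1%, Pool A 468/2182 = 21.4% → the in-state pool
Sciences: the in-state pool 129/148 = 87.2%, Pool A 99/126 = 78.6% → the in-state pool
Overall: the in-state pool 633/1821 = 34.8%, Pool A 567/2308 = 24.6% → the in-state pool
The in-state pool wins overall and in every department group — no reversal.

No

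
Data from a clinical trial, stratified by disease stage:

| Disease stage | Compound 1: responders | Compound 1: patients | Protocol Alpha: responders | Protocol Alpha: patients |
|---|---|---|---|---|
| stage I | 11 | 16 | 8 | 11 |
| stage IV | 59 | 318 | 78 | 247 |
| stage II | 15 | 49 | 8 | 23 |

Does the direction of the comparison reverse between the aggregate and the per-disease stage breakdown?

No

Stage I: Compound 1 11/16 = 68.8%, Protocol Alpha 8/11 = 72.7% → Protocol Alpha
Stage IV: Compound 1 59/318 = 18.6%, Protocol Alpha 78/247 = 31.6% → Protocol Alpha
Stage II: Compound 1 15/49 = 30.6%, Protocol Alpha 8/23 = 34.8% → Protocol Alpha
Overall: Compound 1 85/383 = 22.2%, Protocol Alpha 94/281 = 33.5% → Protocol Alpha
Protocol Alpha wins overall and in every disease group — no reversal.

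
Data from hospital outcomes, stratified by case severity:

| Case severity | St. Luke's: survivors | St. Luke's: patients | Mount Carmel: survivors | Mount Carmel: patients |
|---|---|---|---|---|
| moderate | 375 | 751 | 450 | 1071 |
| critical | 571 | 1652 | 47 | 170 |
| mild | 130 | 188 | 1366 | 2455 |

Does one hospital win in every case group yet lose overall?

Moderate: St. Luke's 375/751 = 49.9%, Mount Carmel 450/1071 = 42.0% → St. Luke's
Critical: St. Luke's 571/1652 = 34.6%, Mount Carmel 47/170 = 27.6% → St. Luke's
Mild: St. Luke's 130/188 = 69.1%, Mount Carmel 1366/2455 = 55.6% → St. Luke's
Overall: St. Luke's 1076/2591 = 41.5%, Mount Carmel 1863/3696 = 50.4% → Mount Carmel
St. Luke's wins each case group but Mount Carmel wins overall — the comparison reverses. St. Luke's's patients skew toward critical, which has a lower base rate.

Yes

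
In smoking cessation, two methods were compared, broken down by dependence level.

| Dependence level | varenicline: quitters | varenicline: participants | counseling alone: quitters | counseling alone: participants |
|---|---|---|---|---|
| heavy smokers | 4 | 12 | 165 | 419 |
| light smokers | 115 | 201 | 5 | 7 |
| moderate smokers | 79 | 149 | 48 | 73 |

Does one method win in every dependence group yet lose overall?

Yes

Heavy smokers: varenicline 4/12 = 33.3%, counseling alone 165/419 = 39.4% → counseling alone
Light smokers: varenicline 115/201 = 57.2%, counseling alone 5/7 = 71.4% → counseling alone
Moderate smokers: varenicline 79/149 = 53.0%, counseling alone 48/73 = 65.8% → counseling alone
Overall: varenicline 198/362 = 54.7%, counseling alone 218/499 = 43.7% → varenicline
Counseling alone wins each dependence group but varenicline wins overall — the comparison reverses. Counseling alone's participants skew toward heavy smokers, which has a lower base rate.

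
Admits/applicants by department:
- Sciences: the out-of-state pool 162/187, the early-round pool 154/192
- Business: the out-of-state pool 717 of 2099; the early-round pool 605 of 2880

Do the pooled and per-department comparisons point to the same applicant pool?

Yes

Sciences: the out-of-state pool 162/187 = 86.6%, the early-round pool 154/192 = 80.2% → the out-of-state pool
Business: the out-of-state pool 717/2099 = 34.2%, the early-round pool 605/2880 = 21.0% → the out-of-state pool
Overall: the out-of-state pool 879/2286 = 38.5%, the early-round pool 759/3072 = 24.7% → the out-of-state pool
The out-of-state pool wins overall and in every department group — no reversal.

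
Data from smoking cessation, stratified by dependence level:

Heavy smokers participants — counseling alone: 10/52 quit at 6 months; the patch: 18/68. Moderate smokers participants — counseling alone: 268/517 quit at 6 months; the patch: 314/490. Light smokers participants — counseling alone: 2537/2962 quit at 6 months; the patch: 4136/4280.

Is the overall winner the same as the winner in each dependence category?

Heavy smokers: counseling alone 10/52 = 19.2%, the patch 18/68 = 26.5% → the patch
Moderate smokers: counseling alone 268/517 = 51.8%, the patch 314/490 = 64.1% → the patch
Light smokers: counseling alone 2537/2962 = 85.7%, the patch 4136/4280 = 96.6% → the patch
Overall: counseling alone 2815/3531 = 79.7%, the patch 4468/4838 = 92.4% → the patch
The patch wins overall and in every dependence group — no reversal.

Yes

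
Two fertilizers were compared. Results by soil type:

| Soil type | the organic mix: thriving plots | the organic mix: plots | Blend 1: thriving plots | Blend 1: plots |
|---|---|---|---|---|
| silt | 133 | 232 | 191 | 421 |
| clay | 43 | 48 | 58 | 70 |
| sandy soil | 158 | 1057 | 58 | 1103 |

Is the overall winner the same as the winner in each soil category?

Silt: the organic mix 133/232 = 57.3%, Blend 1 191/421 = 45.4% → the organic mix
Clay: the organic mix 43/48 = 89.6%, Blend 1 58/70 = 82.9% → the organic mix
Sandy soil: the organic mix 158/1057 = 14.9%, Blend 1 58/1103 = 5.3% → the organic mix
Overall: the organic mix 334/1337 = 25.0%, Blend 1 307/1594 = 19.3% → the organic mix
The organic mix wins overall and in every soil group — no reversal.

Yes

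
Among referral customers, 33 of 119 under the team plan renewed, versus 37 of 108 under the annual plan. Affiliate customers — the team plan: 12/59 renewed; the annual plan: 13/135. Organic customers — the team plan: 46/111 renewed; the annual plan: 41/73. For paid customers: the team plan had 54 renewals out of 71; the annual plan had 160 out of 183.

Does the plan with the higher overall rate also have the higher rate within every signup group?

No

Referral: the team plan 33/119 = 27.7%, the annual plan 37/108 = 34.3% → the annual plan
Affiliate: the team plan 12/59 = 20.3%, the annual plan 13/135 = 9.6% → the team plan
Organic: the team plan 46/111 = 41.4%, the annual plan 41/73 = 56.2% → the annual plan
Paid: the team plan 54/71 = 76.1%, the annual plan 160/183 = 87.4% → the annual plan
Overall: the team plan 145/360 = 40.3%, the annual plan 251/499 = 50.3% → the annual plan
Neither sweeps: the team plan wins 1 of 4 groups, the annual plan wins 3. The annual plan wins overall but not every group — no Simpson reversal.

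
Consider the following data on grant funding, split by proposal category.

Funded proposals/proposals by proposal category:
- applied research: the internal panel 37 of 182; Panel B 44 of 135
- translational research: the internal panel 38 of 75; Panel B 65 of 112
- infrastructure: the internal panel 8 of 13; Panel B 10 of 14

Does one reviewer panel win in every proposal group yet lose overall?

Applied research: the internal panel 37/182 = 20.3%, Panel B 44/135 = 32.6% → Panel B
Translational research: the internal panel 38/75 = 50.7%, Panel B 65/112 = 58.0% → Panel B
Infrastructure: the internal panel 8/13 = 61.5%, Panel B 10/14 = 71.4% → Panel B
Overall: the internal panel 83/270 = 30.7%, Panel B 119/261 = 45.6% → Panel B
Panel B wins overall and in every proposal group — no reversal.

No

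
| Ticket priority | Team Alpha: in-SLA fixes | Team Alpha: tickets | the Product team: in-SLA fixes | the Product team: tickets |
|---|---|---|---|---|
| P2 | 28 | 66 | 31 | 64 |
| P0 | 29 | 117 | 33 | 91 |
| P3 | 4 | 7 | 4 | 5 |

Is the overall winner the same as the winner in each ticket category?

P2: Team Alpha 28/66 = 42.4%, the Product team 31/64 = 48.4% → the Product team
P0: Team Alpha 29/117 = 24.8%, the Product team 33/91 = 36.3% → the Product team
P3: Team Alpha 4/7 = 57.1%, the Product team 4/5 = 80.0% → the Product team
Overall: Team Alpha 61/190 = 32.1%, the Product team 68/160 = 42.5% → the Product team
The Product team wins overall and in every ticket group — no reversal.

Yes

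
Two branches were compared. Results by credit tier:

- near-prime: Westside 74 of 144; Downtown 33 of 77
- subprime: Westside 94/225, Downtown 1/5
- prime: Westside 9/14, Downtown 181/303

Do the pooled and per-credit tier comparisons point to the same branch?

Near-prime: Westside 74/144 = 51.4%, Downtown 33/77 = 42.9% → Westside
Subprime: Westside 94/225 = 41.8%, Downtown 1/5 = 20.0% → Westside
Prime: Westside 9/14 = 64.3%, Downtown 181/303 = 59.7% → Westside
Overall: Westside 177/383 = 46.2%, Downtown 215/385 = 55.8% → Downtown
Westside wins each credit group but Downtown wins overall — the comparison reverses. Westside's applications skew toward subprime, which has a lower base rate.

No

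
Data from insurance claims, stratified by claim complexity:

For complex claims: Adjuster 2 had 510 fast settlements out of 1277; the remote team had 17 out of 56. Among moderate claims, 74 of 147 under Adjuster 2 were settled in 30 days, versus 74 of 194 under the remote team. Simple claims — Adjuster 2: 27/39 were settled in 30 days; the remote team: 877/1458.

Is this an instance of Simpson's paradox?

Yes

Complex: Adjuster 2 510/1277 = 39.9%, the remote team 17/56 = 30.4% → Adjuster 2
Moderate: Adjuster 2 74/147 = 50.3%, the remote team 74/194 = 38.1% → Adjuster 2
Simple: Adjuster 2 27/39 = 69.2%, the remote team 877/1458 = 60.2% → Adjuster 2
Overall: Adjuster 2 611/1463 = 41.8%, the remote team 968/1708 = 56.7% → the remote team
Adjuster 2 wins each claim group but the remote team wins overall — the comparison reverses. Adjuster 2's claims skew toward complex, which has a lower base rate.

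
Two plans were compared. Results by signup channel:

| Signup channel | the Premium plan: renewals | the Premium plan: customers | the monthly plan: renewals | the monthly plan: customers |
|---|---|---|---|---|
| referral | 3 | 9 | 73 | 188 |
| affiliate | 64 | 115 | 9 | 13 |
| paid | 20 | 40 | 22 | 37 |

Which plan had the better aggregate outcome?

the Premium plan

Referral: the Premium plan 3/9 = 33.3%, the monthly plan 73/188 = 38.8% → the monthly plan
Affiliate: the Premium plan 64/115 = 55.7%, the monthly plan 9/13 = 69.2% → the monthly plan
Paid: the Premium plan 20/40 = 50.0%, the monthly plan 22/37 = 59.5% → the monthly plan
Overall: the Premium plan 87/164 = 53.0%, the monthly plan 104/238 = 43.7% → the Premium plan
(The monthly plan wins every signup group but the Premium plan wins overall — the monthly plan's customers skew toward the low-rate referral group.)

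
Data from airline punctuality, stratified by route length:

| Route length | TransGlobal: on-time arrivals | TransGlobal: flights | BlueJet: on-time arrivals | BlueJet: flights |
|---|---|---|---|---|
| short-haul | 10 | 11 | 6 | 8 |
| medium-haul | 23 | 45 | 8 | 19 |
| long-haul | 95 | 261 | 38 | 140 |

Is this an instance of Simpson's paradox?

Short-haul: TransGlobal 10/11 = 90.9%, BlueJet 6/8 = 75.0% → TransGlobal
Medium-haul: TransGlobal 23/45 = 51.1%, BlueJet 8/19 = 42.1% → TransGlobal
Long-haul: TransGlobal 95/261 = 36.4%, BlueJet 38/140 = 27.1% → TransGlobal
Overall: TransGlobal 128/317 = 40.4%, BlueJet 52/167 = 31.1% → TransGlobal
TransGlobal wins overall and in every route group — no reversal.

No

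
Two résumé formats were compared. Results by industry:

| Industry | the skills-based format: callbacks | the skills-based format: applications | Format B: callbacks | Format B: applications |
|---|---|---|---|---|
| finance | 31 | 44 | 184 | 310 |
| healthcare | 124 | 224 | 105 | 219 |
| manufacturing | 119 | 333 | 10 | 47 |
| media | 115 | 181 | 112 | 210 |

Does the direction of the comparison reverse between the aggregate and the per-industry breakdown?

Yes

Finance: the skills-based format 31/44 = 70.5%, Format B 184/310 = 59.4% → the skills-based format
Healthcare: the skills-based format 124/224 = 55.4%, Format B 105/219 = 47.9% → the skills-based format
Manufacturing: the skills-based format 119/333 = 35.7%, Format B 10/47 = 21.3% → the skills-based format
Media: the skills-based format 115/181 = 63.5%, Format B 112/210 = 53.3% → the skills-based format
Overall: the skills-based format 389/782 = 49.7%, Format B 411/786 = 52.3% → Format B
The skills-based format wins each industry group but Format B wins overall — the comparison reverses. The skills-based format's applications skew toward manufacturing, which has a lower base rate.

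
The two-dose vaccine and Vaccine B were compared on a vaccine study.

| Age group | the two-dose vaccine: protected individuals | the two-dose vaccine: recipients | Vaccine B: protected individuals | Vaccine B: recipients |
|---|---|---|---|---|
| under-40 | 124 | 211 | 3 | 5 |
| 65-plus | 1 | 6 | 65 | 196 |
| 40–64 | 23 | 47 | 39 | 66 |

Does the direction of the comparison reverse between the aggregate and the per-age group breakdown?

Under-40: the two-dose vaccine 124/211 = 58.8%, Vaccine B 3/5 = 60.0% → Vaccine B
65-plus: the two-dose vaccine 1/6 = 16.7%, Vaccine B 65/196 = 33.2% → Vaccine B
40–64: the two-dose vaccine 23/47 = 48.9%, Vaccine B 39/66 = 59.1% → Vaccine B
Overall: the two-dose vaccine 148/264 = 56.1%, Vaccine B 107/267 = 40.1% → the two-dose vaccine
Vaccine B wins each age group but the two-dose vaccine wins overall — the comparison reverses. Vaccine B's recipients skew toward 65-plus, which has a lower base rate.

Yes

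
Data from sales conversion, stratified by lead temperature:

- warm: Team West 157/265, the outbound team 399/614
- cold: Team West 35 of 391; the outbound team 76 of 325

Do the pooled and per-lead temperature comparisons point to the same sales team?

Warm: Team West 157/265 = 59.2%, the outbound team 399/614 = 65.0% → the outbound team
Cold: Team West 35/391 = 9.0%, the outbound team 76/325 = 23.4% → the outbound team
Overall: Team West 192/656 = 29.3%, the outbound team 475/939 = 50.6% → the outbound team
The outbound team wins overall and in every lead group — no reversal.

Yes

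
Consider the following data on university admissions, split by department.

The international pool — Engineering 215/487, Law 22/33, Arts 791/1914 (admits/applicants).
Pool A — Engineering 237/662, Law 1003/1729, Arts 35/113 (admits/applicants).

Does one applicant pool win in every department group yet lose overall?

Engineering: the international pool 215/487 = 44.1%, Pool A 237/662 = 35.8% → the international pool
Law: the international pool 22/33 = 66.7%, Pool A 1003/1729 = 58.0% → the international pool
Arts: the international pool 791/1914 = 41.3%, Pool A 35/113 = 31.0% → the international pool
Overall: the international pool 1028/2434 = 42.2%, Pool A 1275/2504 = 50.9% → Pool A
The international pool wins each department group but Pool A wins overall — the comparison reverses. The international pool's applicants skew toward Arts, which has a lower base rate.

Yes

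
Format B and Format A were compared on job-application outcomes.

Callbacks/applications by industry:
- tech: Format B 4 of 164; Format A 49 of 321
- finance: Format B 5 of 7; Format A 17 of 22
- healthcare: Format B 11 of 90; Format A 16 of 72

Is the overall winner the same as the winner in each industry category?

Yes

Tech: Format B 4/164 = 2.4%, Format A 49/321 = 15.3% → Format A
Finance: Format B 5/7 = 71.4%, Format A 17/22 = 77.3% → Format A
Healthcare: Format B 11/90 = 12.2%, Format A 16/72 = 22.2% → Format A
Overall: Format B 20/261 = 7.7%, Format A 82/415 = 19.8% → Format A
Format A wins overall and in every industry group — no reversal.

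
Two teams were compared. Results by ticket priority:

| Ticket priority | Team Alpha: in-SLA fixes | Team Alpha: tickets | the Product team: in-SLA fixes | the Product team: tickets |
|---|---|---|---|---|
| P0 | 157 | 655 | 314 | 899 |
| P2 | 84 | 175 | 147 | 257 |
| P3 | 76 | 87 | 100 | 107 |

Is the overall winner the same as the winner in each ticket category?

P0: Team Alpha 157/655 = 24.0%, the Product team 314/899 = 34.9% → the Product team
P2: Team Alpha 84/175 = 48.0%, the Product team 147/257 = 57.2% → the Product team
P3: Team Alpha 76/87 = 87.4%, the Product team 100/107 = 93.5% → the Product team
Overall: Team Alpha 317/917 = 34.6%, the Product team 561/1263 = 44.4% → the Product team
The Product team wins overall and in every ticket group — no reversal.

Yes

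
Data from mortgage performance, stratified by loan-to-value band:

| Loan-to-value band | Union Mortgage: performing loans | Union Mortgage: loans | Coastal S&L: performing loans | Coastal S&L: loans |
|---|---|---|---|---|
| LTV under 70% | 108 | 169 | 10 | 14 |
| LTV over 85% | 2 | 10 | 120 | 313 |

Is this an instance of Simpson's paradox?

Yes

LTV under 70%: Union Mortgage 108/169 = 63.9%, Coastal S&L 10/14 = 71.4% → Coastal S&L
LTV over 85%: Union Mortgage 2/10 = 20.0%, Coastal S&L 120/313 = 38.3% → Coastal S&L
Overall: Union Mortgage 110/179 = 61.5%, Coastal S&L 130/327 = 39.8% → Union Mortgage
Coastal S&L wins each loan-to-value group but Union Mortgage wins overall — the comparison reverses. Coastal S&L's loans skew toward LTV over 85%, which has a lower base rate.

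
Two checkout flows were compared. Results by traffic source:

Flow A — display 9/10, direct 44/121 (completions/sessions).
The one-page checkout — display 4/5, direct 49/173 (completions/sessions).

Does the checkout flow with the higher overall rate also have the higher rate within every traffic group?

Yes

Display: Flow A 9/10 = 90.0%, the one-page checkout 4/5 = 80.0% → Flow A
Direct: Flow A 44/121 = 36.4%, the one-page checkout 49/173 = 28.3% → Flow A
Overall: Flow A 53/131 = 40.5%, the one-page checkout 53/178 = 29.8% → Flow A
Flow A wins overall and in every traffic group — no reversal.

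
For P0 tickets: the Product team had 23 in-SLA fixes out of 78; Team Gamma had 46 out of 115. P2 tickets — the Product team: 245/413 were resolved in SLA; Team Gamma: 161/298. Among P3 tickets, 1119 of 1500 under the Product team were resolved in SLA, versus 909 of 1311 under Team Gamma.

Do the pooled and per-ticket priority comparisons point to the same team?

No

P0: the Product team 23/78 = 29.5%, Team Gamma 46/115 = 40.0% → Team Gamma
P2: the Product team 245/413 = 59.3%, Team Gamma 161/298 = 54.0% → the Product team
P3: the Product team 1119/1500 = 74.6%, Team Gamma 909/1311 = 69.3% → the Product team
Overall: the Product team 1387/1991 = 69.7%, Team Gamma 1116/1724 = 64.7% → the Product team
Neither sweeps: the Product team wins 2 of 3 groups, Team Gamma wins 1. The Product team wins overall but not every group — no Simpson reversal.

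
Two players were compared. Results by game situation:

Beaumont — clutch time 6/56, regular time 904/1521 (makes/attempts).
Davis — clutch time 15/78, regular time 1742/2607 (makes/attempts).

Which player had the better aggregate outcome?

Clutch time: Beaumont 6/56 = 10.7%, Davis 15/78 = 19.2% → Davis
Regular time: Beaumont 904/1521 = 59.4%, Davis 1742/2607 = 66.8% → Davis
Overall: Beaumont 910/1577 = 57.7%, Davis 1757/2685 = 65.4% → Davis

Davis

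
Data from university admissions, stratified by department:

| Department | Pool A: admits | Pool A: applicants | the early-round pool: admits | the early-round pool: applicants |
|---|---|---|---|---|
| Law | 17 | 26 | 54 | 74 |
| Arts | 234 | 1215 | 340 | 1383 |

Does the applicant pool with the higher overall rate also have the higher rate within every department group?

Yes

Law: Pool A 17/26 = 65.4%, the early-round pool 54/74 = 73.0% → the early-round pool
Arts: Pool A 234/1215 = 19.3%, the early-round pool 340/1383 = 24.6% → the early-round pool
Overall: Pool A 251/1241 = 20.2%, the early-round pool 394/1457 = 27.0% → the early-round pool
The early-round pool wins overall and in every department group — no reversal.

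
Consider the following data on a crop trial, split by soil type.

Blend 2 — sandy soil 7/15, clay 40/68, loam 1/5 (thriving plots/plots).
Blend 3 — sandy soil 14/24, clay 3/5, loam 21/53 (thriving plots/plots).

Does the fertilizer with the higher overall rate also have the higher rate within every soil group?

No

Sandy soil: Blend 2 7/15 = 46.7%, Blend 3 14/24 = 58.3% → Blend 3
Clay: Blend 2 40/68 = 58.8%, Blend 3 3/5 = 60.0% → Blend 3
Loam: Blend 2 1/5 = 20.0%, Blend 3 21/53 = 39.6% → Blend 3
Overall: Blend 2 48/88 = 54.5%, Blend 3 38/82 = 46.3% → Blend 2
Blend 3 wins each soil group but Blend 2 wins overall — the comparison reverses. Blend 3's plots skew toward loam, which has a lower base rate.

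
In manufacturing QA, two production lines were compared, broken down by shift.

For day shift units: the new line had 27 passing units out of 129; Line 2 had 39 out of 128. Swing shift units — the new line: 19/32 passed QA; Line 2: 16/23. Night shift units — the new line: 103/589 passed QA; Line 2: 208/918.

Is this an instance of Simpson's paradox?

Day shift: the new line 27/129 = 20.9%, Line 2 39/128 = 30.5% → Line 2
Swing shift: the new line 19/32 = 59.4%, Line 2 16/23 = 69.6% → Line 2
Night shift: the new line 103/589 = 17.5%, Line 2 208/918 = 22.7% → Line 2
Overall: the new line 149/750 = 19.9%, Line 2 263/1069 = 24.6% → Line 2
Line 2 wins overall and in every shift group — no reversal.

No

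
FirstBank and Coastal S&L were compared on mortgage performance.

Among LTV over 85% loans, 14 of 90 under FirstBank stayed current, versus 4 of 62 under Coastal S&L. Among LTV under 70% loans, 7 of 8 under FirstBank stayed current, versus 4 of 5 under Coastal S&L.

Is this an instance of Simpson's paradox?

No

LTV over 85%: FirstBank 14/90 = 15.6%, Coastal S&L 4/62 = 6.5% → FirstBank
LTV under 70%: FirstBank 7/8 = 87.5%, Coastal S&L 4/5 = 80.0% → FirstBank
Overall: FirstBank 21/98 = 21.4%, Coastal S&L 8/67 = 11.9% → FirstBank
FirstBank wins overall and in every loan-to-value group — no reversal.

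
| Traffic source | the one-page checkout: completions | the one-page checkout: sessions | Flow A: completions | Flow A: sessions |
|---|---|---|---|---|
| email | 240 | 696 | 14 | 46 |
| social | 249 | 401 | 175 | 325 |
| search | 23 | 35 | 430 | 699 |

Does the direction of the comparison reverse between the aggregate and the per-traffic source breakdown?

Yes

Email: the one-page checkout 240/696 = 34.5%, Flow A 14/46 = 30.4% → the one-page checkout
Social: the one-page checkout 249/401 = 62.1%, Flow A 175/325 = 53.8% → the one-page checkout
Search: the one-page checkout 23/35 = 65.7%, Flow A 430/699 = 61.5% → the one-page checkout
Overall: the one-page checkout 512/1132 = 45.2%, Flow A 619/1070 = 57.9% → Flow A
The one-page checkout wins each traffic group but Flow A wins overall — the comparison reverses. The one-page checkout's sessions skew toward email, which has a lower base rate.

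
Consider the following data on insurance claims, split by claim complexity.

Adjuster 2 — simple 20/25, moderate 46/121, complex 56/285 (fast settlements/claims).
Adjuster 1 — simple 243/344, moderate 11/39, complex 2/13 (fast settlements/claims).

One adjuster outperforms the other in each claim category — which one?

Adjuster 2

Simple: Adjuster 2 20/25 = 80.0%, Adjuster 1 243/344 = 70.6% → Adjuster 2
Moderate: Adjuster 2 46/121 = 38.0%, Adjuster 1 11/39 = 28.2% → Adjuster 2
Complex: Adjuster 2 56/285 = 19.6%, Adjuster 1 2/13 = 15.4% → Adjuster 2
Adjuster 2 has the higher rate in all 3 groups.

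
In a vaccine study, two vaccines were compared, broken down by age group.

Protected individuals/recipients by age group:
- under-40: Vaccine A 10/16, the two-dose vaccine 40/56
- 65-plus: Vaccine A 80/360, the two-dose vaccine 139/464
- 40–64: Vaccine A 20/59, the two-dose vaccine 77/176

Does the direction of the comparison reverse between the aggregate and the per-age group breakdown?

No

Under-40: Vaccine A 10/16 = 62.5%, the two-dose vaccine 40/56 = 71.4% → the two-dose vaccine
65-plus: Vaccine A 80/360 = 22.2%, the two-dose vaccine 139/464 = 30.0% → the two-dose vaccine
40–64: Vaccine A 20/59 = 33.9%, the two-dose vaccine 77/176 = 43.8% → the two-dose vaccine
Overall: Vaccine A 110/435 = 25.3%, the two-dose vaccine 256/696 = 36.8% → the two-dose vaccine
The two-dose vaccine wins overall and in every age group — no reversal.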